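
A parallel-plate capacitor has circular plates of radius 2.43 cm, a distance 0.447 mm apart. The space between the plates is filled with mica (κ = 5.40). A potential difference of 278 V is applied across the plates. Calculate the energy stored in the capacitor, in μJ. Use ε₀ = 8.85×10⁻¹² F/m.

U ≈ 7.66 μJ

A = π(2.43 cm)² = 1.86×10⁻³ m².
C = κε₀A/d = 5.40 × 8.85×10⁻¹² × 1.86×10⁻³ / 4.47×10⁻⁴ = 1.98×10⁻¹⁰ F.
U = ½CV² = ½ × 1.98×10⁻¹⁰ × (278)² = 7.66×10⁻⁶ J.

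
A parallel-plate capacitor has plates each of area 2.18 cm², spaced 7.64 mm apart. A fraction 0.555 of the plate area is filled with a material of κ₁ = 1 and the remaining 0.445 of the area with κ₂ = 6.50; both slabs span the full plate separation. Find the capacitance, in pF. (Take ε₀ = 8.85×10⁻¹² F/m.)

0.871 pF

A = 2.18 cm² = 2.18×10⁻⁴ m².
Side-by-side slabs ⇒ two capacitors in parallel, each spanning the full gap.
C₁ = κ₁ε₀A₁/d = 1.00 × 8.85×10⁻¹² × 1.21×10⁻⁴ / 7.64×10⁻³ = 1.40×10⁻¹³ F.
C₂ = κ₂ε₀A₂/d = 6.50 × 8.85×10⁻¹² × 9.70×10⁻⁵ / 7.64×10⁻³ = 7.30×10⁻¹³ F.
C = C₁ + C₂ = 8.71×10⁻¹³ F.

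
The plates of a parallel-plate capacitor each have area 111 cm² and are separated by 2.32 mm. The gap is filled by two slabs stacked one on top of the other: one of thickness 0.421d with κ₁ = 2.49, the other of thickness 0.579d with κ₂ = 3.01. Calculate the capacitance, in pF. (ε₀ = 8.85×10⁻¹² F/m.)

C ≈ 117 pF

A = 111 cm² = 1.11×10⁻² m².
Stacked slabs ⇒ two capacitors in series, each with the full plate area.
C₁ = κ₁ε₀A/d₁ = 2.49 × 8.85×10⁻¹² × 1.11×10⁻² / 9.77×10⁻⁴ = 2.50×10⁻¹⁰ F.
C₂ = κ₂ε₀A/d₂ = 3.01 × 8.85×10⁻¹² × 1.11×10⁻² / 1.34×10⁻³ = 2.20×10⁻¹⁰ F.
C = (1/C₁ + 1/C₂)⁻¹ = 1.17×10⁻¹⁰ F.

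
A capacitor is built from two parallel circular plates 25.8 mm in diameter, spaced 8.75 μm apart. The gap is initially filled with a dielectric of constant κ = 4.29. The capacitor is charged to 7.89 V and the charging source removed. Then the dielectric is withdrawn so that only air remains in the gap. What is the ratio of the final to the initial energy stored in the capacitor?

Isolated ⇒ Q is held fixed.
C₂ = 0.233 C₁ and U = Q²/(2C), so U₂/U₁ = C₁/C₂ = 4.29.

U₂/U₁ ≈ 4.29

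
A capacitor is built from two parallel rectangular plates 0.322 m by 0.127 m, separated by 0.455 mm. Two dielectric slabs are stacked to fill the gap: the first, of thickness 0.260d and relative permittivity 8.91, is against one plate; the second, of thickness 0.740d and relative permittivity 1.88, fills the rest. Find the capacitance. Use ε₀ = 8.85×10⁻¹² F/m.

A = 0.322 × 0.127 m² = 4.09×10⁻² m².
Stacked slabs ⇒ two capacitors in series, each with the full plate area.
C₁ = κ₁ε₀A/d₁ = 8.91 × 8.85×10⁻¹² × 4.09×10⁻² / 1.18×10⁻⁴ = 2.73×10⁻⁸ F.
C₂ = κ₂ε₀A/d₂ = 1.88 × 8.85×10⁻¹² × 4.09×10⁻² / 3.37×10⁻⁴ = 2.02×10⁻⁹ F.
C = (1/C₁ + 1/C₂)⁻¹ = 1.88×10⁻⁹ F.

1.88 nF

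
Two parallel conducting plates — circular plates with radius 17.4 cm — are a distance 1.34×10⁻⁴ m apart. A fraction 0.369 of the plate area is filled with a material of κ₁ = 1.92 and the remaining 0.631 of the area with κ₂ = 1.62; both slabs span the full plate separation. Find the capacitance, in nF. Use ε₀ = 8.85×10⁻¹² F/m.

A = π(17.4 cm)² = 9.51×10⁻² m².
Side-by-side slabs ⇒ two capacitors in parallel, each spanning the full gap.
C₁ = κ₁ε₀A₁/d = 1.92 × 8.85×10⁻¹² × 3.51×10⁻² / 1.34×10⁻⁴ = 4.45×10⁻⁹ F.
C₂ = κ₂ε₀A₂/d = 1.62 × 8.85×10⁻¹² × 6.00×10⁻² / 1.34×10⁻⁴ = 6.42×10⁻⁹ F.
C = C₁ + C₂ = 1.09×10⁻⁸ F.

C ≈ 10.9 nF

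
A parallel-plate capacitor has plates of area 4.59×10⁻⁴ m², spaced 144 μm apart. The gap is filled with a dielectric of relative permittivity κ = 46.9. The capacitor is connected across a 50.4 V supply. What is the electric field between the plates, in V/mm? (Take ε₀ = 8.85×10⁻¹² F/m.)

E = V/d = 50.4 / 1.44×10⁻⁴ = 3.50×10⁵ V/m.

E ≈ 350 V/mm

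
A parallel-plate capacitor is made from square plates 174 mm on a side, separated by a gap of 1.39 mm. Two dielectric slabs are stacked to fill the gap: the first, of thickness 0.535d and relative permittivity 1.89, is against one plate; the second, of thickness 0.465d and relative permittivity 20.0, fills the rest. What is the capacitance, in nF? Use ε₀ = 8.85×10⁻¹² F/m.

A = (174 mm)² = 3.03×10⁻² m².
Stacked slabs ⇒ two capacitors in series, each with the full plate area.
C₁ = κ₁ε₀A/d₁ = 1.89 × 8.85×10⁻¹² × 3.03×10⁻² / 7.44×10⁻⁴ = 6.81×10⁻¹⁰ F.
C₂ = κ₂ε₀A/d₂ = 20.0 × 8.85×10⁻¹² × 3.03×10⁻² / 6.46×10⁻⁴ = 8.29×10⁻⁹ F.
C = (1/C₁ + 1/C₂)⁻¹ = 6.29×10⁻¹⁰ F.

C ≈ 0.629 nF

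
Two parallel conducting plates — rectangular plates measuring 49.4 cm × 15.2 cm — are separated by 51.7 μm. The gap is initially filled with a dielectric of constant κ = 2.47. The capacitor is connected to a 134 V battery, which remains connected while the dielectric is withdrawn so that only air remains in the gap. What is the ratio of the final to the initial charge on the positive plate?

Battery connected ⇒ V is held fixed.
C₂ = 0.405 C₁ and Q = CV, so Q₂/Q₁ = C₂/C₁ = 0.405.

0.405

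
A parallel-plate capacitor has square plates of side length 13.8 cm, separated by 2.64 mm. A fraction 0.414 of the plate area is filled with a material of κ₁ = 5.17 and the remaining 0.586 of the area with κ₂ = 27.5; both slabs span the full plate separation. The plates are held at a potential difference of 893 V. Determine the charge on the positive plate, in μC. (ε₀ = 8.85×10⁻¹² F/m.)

A = (13.8 cm)² = 1.90×10⁻² m².
Side-by-side slabs ⇒ two capacitors in parallel, each spanning the full gap.
C₁ = κ₁ε₀A₁/d = 5.17 × 8.85×10⁻¹² × 7.88×10⁻³ / 2.64×10⁻³ = 1.37×10⁻¹⁰ F.
C₂ = κ₂ε₀A₂/d = 27.5 × 8.85×10⁻¹² × 1.12×10⁻² / 2.64×10⁻³ = 1.03×10⁻⁹ F.
C = C₁ + C₂ = 1.17×10⁻⁹ F.
Q = CV = 1.17×10⁻⁹ × 893 = 1.04×10⁻⁶ C.

Q ≈ 1.04 μC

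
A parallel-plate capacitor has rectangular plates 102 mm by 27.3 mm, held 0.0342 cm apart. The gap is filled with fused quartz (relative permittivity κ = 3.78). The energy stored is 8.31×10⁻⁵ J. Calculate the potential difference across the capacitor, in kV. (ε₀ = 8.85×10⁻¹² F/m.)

0.781 kV

A = 102 × 27.3 mm² = 2.78×10⁻³ m².
C = κε₀A/d = 3.78 × 8.85×10⁻¹² × 2.78×10⁻³ / 3.42×10⁻⁴ = 2.72×10⁻¹⁰ F.
V = √(2U/C) = √(2 × 8.31×10⁻⁵ / 2.72×10⁻¹⁰) = 7.81×10² V.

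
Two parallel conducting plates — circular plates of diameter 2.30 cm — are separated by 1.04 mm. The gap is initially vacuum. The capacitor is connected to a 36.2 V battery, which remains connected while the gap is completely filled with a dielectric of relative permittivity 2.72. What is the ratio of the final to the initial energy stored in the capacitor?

Battery connected ⇒ V is held fixed.
C₂ = 2.72 C₁ and U = ½CV², so U₂/U₁ = C₂/C₁ = 2.72.

U₂/U₁ ≈ 2.72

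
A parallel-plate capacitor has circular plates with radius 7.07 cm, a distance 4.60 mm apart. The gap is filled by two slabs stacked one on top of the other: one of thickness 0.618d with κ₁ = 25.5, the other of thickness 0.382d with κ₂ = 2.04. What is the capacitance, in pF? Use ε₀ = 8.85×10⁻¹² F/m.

A = π(7.07 cm)² = 1.57×10⁻² m².
Stacked slabs ⇒ two capacitors in series, each with the full plate area.
C₁ = κ₁ε₀A/d₁ = 25.5 × 8.85×10⁻¹² × 1.57×10⁻² / 2.84×10⁻³ = 1.25×10⁻⁹ F.
C₂ = κ₂ε₀A/d₂ = 2.04 × 8.85×10⁻¹² × 1.57×10⁻² / 1.76×10⁻³ = 1.61×10⁻¹⁰ F.
C = (1/C₁ + 1/C₂)⁻¹ = 1.43×10⁻¹⁰ F.

C ≈ 143 pF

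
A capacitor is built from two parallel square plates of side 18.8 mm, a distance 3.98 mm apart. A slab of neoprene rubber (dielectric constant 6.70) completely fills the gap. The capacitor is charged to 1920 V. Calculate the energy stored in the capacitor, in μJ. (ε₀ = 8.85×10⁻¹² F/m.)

A = (18.8 mm)² = 3.53×10⁻⁴ m².
C = κε₀A/d = 6.70 × 8.85×10⁻¹² × 3.53×10⁻⁴ / 3.98×10⁻³ = 5.27×10⁻¹² F.
U = ½CV² = ½ × 5.27×10⁻¹² × (1920)² = 9.71×10⁻⁶ J.

9.71 μJ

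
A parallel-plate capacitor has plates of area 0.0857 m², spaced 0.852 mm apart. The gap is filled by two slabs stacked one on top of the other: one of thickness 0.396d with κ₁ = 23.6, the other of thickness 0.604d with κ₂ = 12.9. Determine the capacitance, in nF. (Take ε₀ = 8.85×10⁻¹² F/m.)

Stacked slabs ⇒ two capacitors in series, each with the full plate area.
C₁ = κ₁ε₀A/d₁ = 23.6 × 8.85×10⁻¹² × 8.57×10⁻² / 3.37×10⁻⁴ = 5.31×10⁻⁸ F.
C₂ = κ₂ε₀A/d₂ = 12.9 × 8.85×10⁻¹² × 8.57×10⁻² / 5.15×10⁻⁴ = 1.90×10⁻⁸ F.
C = (1/C₁ + 1/C₂)⁻¹ = 1.40×10⁻⁸ F.

C ≈ 14.0 nF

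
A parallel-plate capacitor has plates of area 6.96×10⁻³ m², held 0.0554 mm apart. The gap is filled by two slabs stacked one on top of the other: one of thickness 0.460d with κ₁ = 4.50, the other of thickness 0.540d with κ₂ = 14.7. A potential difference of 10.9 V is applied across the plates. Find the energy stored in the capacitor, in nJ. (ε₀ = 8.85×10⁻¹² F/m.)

U ≈ 475 nJ

Stacked slabs ⇒ two capacitors in series, each with the full plate area.
C₁ = κ₁ε₀A/d₁ = 4.50 × 8.85×10⁻¹² × 6.96×10⁻³ / 2.55×10⁻⁵ = 1.09×10⁻⁸ F.
C₂ = κ₂ε₀A/d₂ = 14.7 × 8.85×10⁻¹² × 6.96×10⁻³ / 2.99×10⁻⁵ = 3.03×10⁻⁸ F.
C = (1/C₁ + 1/C₂)⁻¹ = 8.00×10⁻⁹ F.
U = ½CV² = ½ × 8.00×10⁻⁹ × (10.9)² = 4.75×10⁻⁷ J.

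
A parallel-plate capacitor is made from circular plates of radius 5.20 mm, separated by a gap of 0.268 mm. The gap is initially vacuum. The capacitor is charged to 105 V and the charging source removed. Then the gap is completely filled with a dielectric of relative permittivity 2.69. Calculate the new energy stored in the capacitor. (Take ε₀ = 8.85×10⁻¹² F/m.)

A = π(5.20 mm)² = 8.49×10⁻⁵ m².
Initially C₁ = ε₀A/d = 8.85×10⁻¹² × 8.49×10⁻⁵ / 2.68×10⁻⁴ = 2.81×10⁻¹² F.
U₁ = 1.55×10⁻⁸ J.
Isolated ⇒ Q is held fixed. C₂ = 2.69 C₁ and U = Q²/(2C), so U₂/U₁ = C₁/C₂ = 0.372.
U₂ = 0.372 × 1.55×10⁻⁸ = 5.75×10⁻⁹ J.

U ≈ 5.75 nJ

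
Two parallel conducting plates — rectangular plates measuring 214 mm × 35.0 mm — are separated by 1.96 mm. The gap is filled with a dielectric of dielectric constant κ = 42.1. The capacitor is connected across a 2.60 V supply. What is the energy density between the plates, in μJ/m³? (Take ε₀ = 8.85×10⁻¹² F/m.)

u ≈ 328 μJ/m³

E = V/d = 2.60 / 1.96×10⁻³ = 1.33×10³ V/m.
u = ½κε₀E² = ½ × 42.1 × 8.85×10⁻¹² × (1.33×10³)² = 3.28×10⁻⁴ J/m³.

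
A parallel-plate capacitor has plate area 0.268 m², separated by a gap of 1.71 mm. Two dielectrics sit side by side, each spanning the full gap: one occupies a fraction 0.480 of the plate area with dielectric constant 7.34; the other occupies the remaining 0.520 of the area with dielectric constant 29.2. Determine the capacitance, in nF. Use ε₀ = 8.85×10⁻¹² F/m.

Side-by-side slabs ⇒ two capacitors in parallel, each spanning the full gap.
C₁ = κ₁ε₀A₁/d = 7.34 × 8.85×10⁻¹² × 0.129 / 1.71×10⁻³ = 4.89×10⁻⁹ F.
C₂ = κ₂ε₀A₂/d = 29.2 × 8.85×10⁻¹² × 0.139 / 1.71×10⁻³ = 2.11×10⁻⁸ F.
C = C₁ + C₂ = 2.59×10⁻⁸ F.

C ≈ 25.9 nF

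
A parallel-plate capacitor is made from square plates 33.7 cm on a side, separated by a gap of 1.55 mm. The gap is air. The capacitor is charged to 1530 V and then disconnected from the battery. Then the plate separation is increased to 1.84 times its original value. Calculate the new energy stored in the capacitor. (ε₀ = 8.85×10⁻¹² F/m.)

A = (33.7 cm)² = 0.114 m².
Initially C₁ = ε₀A/d = 8.85×10⁻¹² × 0.114 / 1.55×10⁻³ = 6.48×10⁻¹⁰ F.
U₁ = 7.59×10⁻⁴ J.
Isolated ⇒ Q is held fixed. C₂ = 0.543 C₁ and U = Q²/(2C), so U₂/U₁ = C₁/C₂ = 1.84.
U₂ = 1.84 × 7.59×10⁻⁴ = 1.40×10⁻³ J.

1.40 mJ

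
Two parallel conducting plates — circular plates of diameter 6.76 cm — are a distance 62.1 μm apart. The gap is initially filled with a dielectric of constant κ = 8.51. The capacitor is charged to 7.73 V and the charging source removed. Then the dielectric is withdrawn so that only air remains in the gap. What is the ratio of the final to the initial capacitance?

C₂/C₁ ≈ 0.118

C = κε₀A/d scales with κ, so C₂/C₁ = 1/κ = 1/8.51 = 0.118.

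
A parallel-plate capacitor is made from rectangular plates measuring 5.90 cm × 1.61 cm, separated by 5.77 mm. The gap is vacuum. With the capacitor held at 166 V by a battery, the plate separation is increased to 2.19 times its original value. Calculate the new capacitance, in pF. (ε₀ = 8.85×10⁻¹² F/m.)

A = 5.90 × 1.61 cm² = 9.50×10⁻⁴ m².
Initially C₁ = ε₀A/d = 8.85×10⁻¹² × 9.50×10⁻⁴ / 5.77×10⁻³ = 1.46×10⁻¹² F.
C = ε₀A/d scales as 1/d, so C₂/C₁ = d₁/d₂ = 1/2.19 = 0.457.
C₂ = 0.457 × 1.46×10⁻¹² = 6.65×10⁻¹³ F.

C ≈ 0.665 pF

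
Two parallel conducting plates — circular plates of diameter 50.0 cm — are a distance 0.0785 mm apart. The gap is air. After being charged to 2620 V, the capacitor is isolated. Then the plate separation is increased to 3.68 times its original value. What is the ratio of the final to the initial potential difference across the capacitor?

Isolated ⇒ Q is held fixed.
C₂ = 0.272 C₁ and V = Q/C, so V₂/V₁ = C₁/C₂ = 3.68.

V₂/V₁ ≈ 3.68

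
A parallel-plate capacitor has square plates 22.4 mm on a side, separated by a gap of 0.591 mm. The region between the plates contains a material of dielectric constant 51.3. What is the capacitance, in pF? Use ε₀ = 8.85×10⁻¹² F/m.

A = (22.4 mm)² = 5.02×10⁻⁴ m².
C = κε₀A/d = 51.3 × 8.85×10⁻¹² × 5.02×10⁻⁴ / 5.91×10⁻⁴ = 3.85×10⁻¹⁰ F.

385 pF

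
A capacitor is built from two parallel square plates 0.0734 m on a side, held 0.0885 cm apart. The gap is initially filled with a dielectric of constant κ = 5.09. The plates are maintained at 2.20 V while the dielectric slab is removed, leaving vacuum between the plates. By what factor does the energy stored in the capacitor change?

U₂/U₁ ≈ 0.196

Battery connected ⇒ V is held fixed.
C₂ = 0.196 C₁ and U = ½CV², so U₂/U₁ = C₂/C₁ = 0.196.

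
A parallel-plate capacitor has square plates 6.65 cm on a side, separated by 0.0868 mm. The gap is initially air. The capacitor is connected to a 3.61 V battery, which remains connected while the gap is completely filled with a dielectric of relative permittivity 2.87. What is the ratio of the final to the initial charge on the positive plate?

Q₂/Q₁ ≈ 2.87

Battery connected ⇒ V is held fixed.
C₂ = 2.87 C₁ and Q = CV, so Q₂/Q₁ = C₂/C₁ = 2.87.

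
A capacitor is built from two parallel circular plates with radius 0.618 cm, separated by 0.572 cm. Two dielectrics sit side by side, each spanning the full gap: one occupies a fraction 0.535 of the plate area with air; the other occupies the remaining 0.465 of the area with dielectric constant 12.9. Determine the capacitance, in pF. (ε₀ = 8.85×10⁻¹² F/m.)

A = π(0.618 cm)² = 1.20×10⁻⁴ m².
Side-by-side slabs ⇒ two capacitors in parallel, each spanning the full gap.
C₁ = κ₁ε₀A₁/d = 1.00 × 8.85×10⁻¹² × 6.42×10⁻⁵ / 5.72×10⁻³ = 9.93×10⁻¹⁴ F.
C₂ = κ₂ε₀A₂/d = 12.9 × 8.85×10⁻¹² × 5.58×10⁻⁵ / 5.72×10⁻³ = 1.11×10⁻¹² F.
C = C₁ + C₂ = 1.21×10⁻¹² F.

C ≈ 1.21 pF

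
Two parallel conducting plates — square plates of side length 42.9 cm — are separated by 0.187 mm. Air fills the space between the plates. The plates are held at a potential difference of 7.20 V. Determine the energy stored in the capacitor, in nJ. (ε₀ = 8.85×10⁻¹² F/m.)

U ≈ 226 nJ

A = (42.9 cm)² = 0.184 m².
C = ε₀A/d = 8.85×10⁻¹² × 0.184 / 1.87×10⁻⁴ = 8.71×10⁻⁹ F.
U = ½CV² = ½ × 8.71×10⁻⁹ × (7.20)² = 2.26×10⁻⁷ J.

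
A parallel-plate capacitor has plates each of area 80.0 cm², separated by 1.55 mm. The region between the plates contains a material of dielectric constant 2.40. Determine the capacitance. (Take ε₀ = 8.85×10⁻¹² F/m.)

C ≈ 110 pF

A = 80.0 cm² = 8.00×10⁻³ m².
C = κε₀A/d = 2.40 × 8.85×10⁻¹² × 8.00×10⁻³ / 1.55×10⁻³ = 1.10×10⁻¹⁰ F.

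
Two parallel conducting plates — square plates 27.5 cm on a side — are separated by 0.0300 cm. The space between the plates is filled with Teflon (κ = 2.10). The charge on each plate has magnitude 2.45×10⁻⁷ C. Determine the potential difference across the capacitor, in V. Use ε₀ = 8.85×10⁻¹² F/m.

V ≈ 52.3 V

A = (27.5 cm)² = 7.56×10⁻² m².
C = κε₀A/d = 2.10 × 8.85×10⁻¹² × 7.56×10⁻² / 3.00×10⁻⁴ = 4.68×10⁻⁹ F.
V = Q/C = 2.45×10⁻⁷ / 4.68×10⁻⁹ = 52.3 V.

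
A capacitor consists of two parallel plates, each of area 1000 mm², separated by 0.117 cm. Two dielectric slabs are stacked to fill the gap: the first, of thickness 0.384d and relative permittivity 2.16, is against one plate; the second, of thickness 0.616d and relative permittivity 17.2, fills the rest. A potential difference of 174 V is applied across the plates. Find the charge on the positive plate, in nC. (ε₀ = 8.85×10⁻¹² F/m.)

Q ≈ 6.16 nC

A = 1000 mm² = 1.00×10⁻³ m².
Stacked slabs ⇒ two capacitors in series, each with the full plate area.
C₁ = κ₁ε₀A/d₁ = 2.16 × 8.85×10⁻¹² × 1.00×10⁻³ / 4.49×10⁻⁴ = 4.25×10⁻¹¹ F.
C₂ = κ₂ε₀A/d₂ = 17.2 × 8.85×10⁻¹² × 1.00×10⁻³ / 7.21×10⁻⁴ = 2.11×10⁻¹⁰ F.
C = (1/C₁ + 1/C₂)⁻¹ = 3.54×10⁻¹¹ F.
Q = CV = 3.54×10⁻¹¹ × 174 = 6.16×10⁻⁹ C.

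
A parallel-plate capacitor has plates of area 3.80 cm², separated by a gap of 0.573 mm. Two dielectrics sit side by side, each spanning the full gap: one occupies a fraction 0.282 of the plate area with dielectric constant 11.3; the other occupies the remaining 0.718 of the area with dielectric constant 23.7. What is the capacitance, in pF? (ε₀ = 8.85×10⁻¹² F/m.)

119 pF

A = 3.80 cm² = 3.80×10⁻⁴ m².
Side-by-side slabs ⇒ two capacitors in parallel, each spanning the full gap.
C₁ = κ₁ε₀A₁/d = 11.3 × 8.85×10⁻¹² × 1.07×10⁻⁴ / 5.73×10⁻⁴ = 1.87×10⁻¹¹ F.
C₂ = κ₂ε₀A₂/d = 23.7 × 8.85×10⁻¹² × 2.73×10⁻⁴ / 5.73×10⁻⁴ = 9.99×10⁻¹¹ F.
C = C₁ + C₂ = 1.19×10⁻¹⁰ F.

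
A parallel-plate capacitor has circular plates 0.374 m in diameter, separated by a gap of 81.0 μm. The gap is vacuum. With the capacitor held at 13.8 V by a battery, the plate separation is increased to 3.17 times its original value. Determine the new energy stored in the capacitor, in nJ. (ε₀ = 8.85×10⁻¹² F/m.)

U ≈ 361 nJ

A = π(0.374/2 m)² = 0.110 m².
Initially C₁ = ε₀A/d = 8.85×10⁻¹² × 0.110 / 8.10×10⁻⁵ = 1.20×10⁻⁸ F.
U₁ = 1.14×10⁻⁶ J.
Battery connected ⇒ V is held fixed. C₂ = 0.315 C₁ and U = ½CV², so U₂/U₁ = C₂/C₁ = 0.315.
U₂ = 0.315 × 1.14×10⁻⁶ = 3.61×10⁻⁷ J.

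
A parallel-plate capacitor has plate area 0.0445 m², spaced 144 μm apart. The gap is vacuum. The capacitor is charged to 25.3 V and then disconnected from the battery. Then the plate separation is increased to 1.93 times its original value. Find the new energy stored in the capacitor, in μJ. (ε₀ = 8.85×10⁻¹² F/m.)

U ≈ 1.69 μJ

Initially C₁ = ε₀A/d = 8.85×10⁻¹² × 4.45×10⁻² / 1.44×10⁻⁴ = 2.73×10⁻⁹ F.
U₁ = 8.75×10⁻⁷ J.
Isolated ⇒ Q is held fixed. C₂ = 0.518 C₁ and U = Q²/(2C), so U₂/U₁ = C₁/C₂ = 1.93.
U₂ = 1.93 × 8.75×10⁻⁷ = 1.69×10⁻⁶ J.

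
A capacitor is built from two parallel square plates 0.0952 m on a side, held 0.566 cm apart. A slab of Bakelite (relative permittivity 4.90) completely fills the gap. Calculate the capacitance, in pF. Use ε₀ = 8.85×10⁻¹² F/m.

69.4 pF

A = (0.0952 m)² = 9.06×10⁻³ m².
C = κε₀A/d = 4.90 × 8.85×10⁻¹² × 9.06×10⁻³ / 5.66×10⁻³ = 6.94×10⁻¹¹ F.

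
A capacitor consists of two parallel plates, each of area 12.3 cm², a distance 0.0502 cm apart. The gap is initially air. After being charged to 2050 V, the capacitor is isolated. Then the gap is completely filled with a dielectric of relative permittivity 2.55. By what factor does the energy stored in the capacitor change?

U₂/U₁ ≈ 0.392

Isolated ⇒ Q is held fixed.
C₂ = 2.55 C₁ and U = Q²/(2C), so U₂/U₁ = C₁/C₂ = 0.392.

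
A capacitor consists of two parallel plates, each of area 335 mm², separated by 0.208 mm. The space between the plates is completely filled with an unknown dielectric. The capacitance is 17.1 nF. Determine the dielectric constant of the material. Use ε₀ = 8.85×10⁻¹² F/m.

κ ≈ 1200

A = 335 mm² = 3.35×10⁻⁴ m².
κ = Cd/(ε₀A) = 1.71×10⁻⁸ × 2.08×10⁻⁴ / (8.85×10⁻¹² × 3.35×10⁻⁴) = 1200.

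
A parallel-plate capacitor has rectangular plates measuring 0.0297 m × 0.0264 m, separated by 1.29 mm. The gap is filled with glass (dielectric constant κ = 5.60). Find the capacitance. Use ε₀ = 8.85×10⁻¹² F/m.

C ≈ 30.1 pF

A = 0.0297 × 0.0264 m² = 7.84×10⁻⁴ m².
C = κε₀A/d = 5.60 × 8.85×10⁻¹² × 7.84×10⁻⁴ / 1.29×10⁻³ = 3.01×10⁻¹¹ F.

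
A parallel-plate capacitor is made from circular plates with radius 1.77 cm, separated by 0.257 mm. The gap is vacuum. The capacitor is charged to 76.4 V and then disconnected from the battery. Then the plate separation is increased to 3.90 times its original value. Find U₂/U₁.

U₂/U₁ ≈ 3.90

Isolated ⇒ Q is held fixed.
C₂ = 0.256 C₁ and U = Q²/(2C), so U₂/U₁ = C₁/C₂ = 3.90.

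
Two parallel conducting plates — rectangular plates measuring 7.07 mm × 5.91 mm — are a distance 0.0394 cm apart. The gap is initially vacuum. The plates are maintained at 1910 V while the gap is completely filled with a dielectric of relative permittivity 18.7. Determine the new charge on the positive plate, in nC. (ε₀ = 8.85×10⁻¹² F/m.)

33.5 nC

A = 7.07 × 5.91 mm² = 4.18×10⁻⁵ m².
Initially C₁ = ε₀A/d = 8.85×10⁻¹² × 4.18×10⁻⁵ / 3.94×10⁻⁴ = 9.39×10⁻¹³ F.
Q₁ = 1.79×10⁻⁹ C.
Battery connected ⇒ V is held fixed. C₂ = 18.7 C₁ and Q = CV, so Q₂/Q₁ = C₂/C₁ = 18.7.
Q₂ = 18.7 × 1.79×10⁻⁹ = 3.35×10⁻⁸ C.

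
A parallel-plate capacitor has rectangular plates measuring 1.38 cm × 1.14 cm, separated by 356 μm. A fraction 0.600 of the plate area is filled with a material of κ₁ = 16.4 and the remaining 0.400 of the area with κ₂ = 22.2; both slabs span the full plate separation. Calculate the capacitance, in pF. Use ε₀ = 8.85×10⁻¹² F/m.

A = 1.38 × 1.14 cm² = 1.57×10⁻⁴ m².
Side-by-side slabs ⇒ two capacitors in parallel, each spanning the full gap.
C₁ = κ₁ε₀A₁/d = 16.4 × 8.85×10⁻¹² × 9.44×10⁻⁵ / 3.56×10⁻⁴ = 3.85×10⁻¹¹ F.
C₂ = κ₂ε₀A₂/d = 22.2 × 8.85×10⁻¹² × 6.29×10⁻⁵ / 3.56×10⁻⁴ = 3.47×10⁻¹¹ F.
C = C₁ + C₂ = 7.32×10⁻¹¹ F.

73.2 pF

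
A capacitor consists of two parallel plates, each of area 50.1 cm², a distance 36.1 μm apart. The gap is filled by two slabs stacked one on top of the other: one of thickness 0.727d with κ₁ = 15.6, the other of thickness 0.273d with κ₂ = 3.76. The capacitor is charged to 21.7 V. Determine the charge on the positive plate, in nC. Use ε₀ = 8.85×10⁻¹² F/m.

A = 50.1 cm² = 5.01×10⁻³ m².
Stacked slabs ⇒ two capacitors in series, each with the full plate area.
C₁ = κ₁ε₀A/d₁ = 15.6 × 8.85×10⁻¹² × 5.01×10⁻³ / 2.62×10⁻⁵ = 2.64×10⁻⁸ F.
C₂ = κ₂ε₀A/d₂ = 3.76 × 8.85×10⁻¹² × 5.01×10⁻³ / 9.86×10⁻⁶ = 1.69×10⁻⁸ F.
C = (1/C₁ + 1/C₂)⁻¹ = 1.03×10⁻⁸ F.
Q = CV = 1.03×10⁻⁸ × 21.7 = 2.24×10⁻⁷ C.

224 nC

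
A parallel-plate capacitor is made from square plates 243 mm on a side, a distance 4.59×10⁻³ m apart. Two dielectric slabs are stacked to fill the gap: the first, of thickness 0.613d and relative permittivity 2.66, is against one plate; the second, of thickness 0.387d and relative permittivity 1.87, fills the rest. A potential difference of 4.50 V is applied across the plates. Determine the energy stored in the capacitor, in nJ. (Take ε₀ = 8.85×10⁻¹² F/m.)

A = (243 mm)² = 5.90×10⁻² m².
Stacked slabs ⇒ two capacitors in series, each with the full plate area.
C₁ = κ₁ε₀A/d₁ = 2.66 × 8.85×10⁻¹² × 5.90×10⁻² / 2.81×10⁻³ = 4.94×10⁻¹⁰ F.
C₂ = κ₂ε₀A/d₂ = 1.87 × 8.85×10⁻¹² × 5.90×10⁻² / 1.78×10⁻³ = 5.50×10⁻¹⁰ F.
C = (1/C₁ + 1/C₂)⁻¹ = 2.60×10⁻¹⁰ F.
U = ½CV² = ½ × 2.60×10⁻¹⁰ × (4.50)² = 2.64×10⁻⁹ J.

2.64 nJ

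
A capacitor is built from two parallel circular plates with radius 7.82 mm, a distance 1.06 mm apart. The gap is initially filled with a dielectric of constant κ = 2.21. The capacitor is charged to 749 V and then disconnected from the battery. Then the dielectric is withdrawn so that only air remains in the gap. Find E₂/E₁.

Isolated ⇒ Q is held fixed.
V₂ = Q/C₂ = V₁/0.452; E = V/d, so E₂/E₁ = (V₂/V₁)(d₁/d₂) = 2.21.

2.21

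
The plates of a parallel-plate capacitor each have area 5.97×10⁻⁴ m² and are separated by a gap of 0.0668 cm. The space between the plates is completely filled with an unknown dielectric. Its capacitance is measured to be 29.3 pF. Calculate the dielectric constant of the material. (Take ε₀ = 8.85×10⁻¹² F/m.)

3.70

κ = Cd/(ε₀A) = 2.93×10⁻¹¹ × 6.68×10⁻⁴ / (8.85×10⁻¹² × 5.97×10⁻⁴) = 3.70.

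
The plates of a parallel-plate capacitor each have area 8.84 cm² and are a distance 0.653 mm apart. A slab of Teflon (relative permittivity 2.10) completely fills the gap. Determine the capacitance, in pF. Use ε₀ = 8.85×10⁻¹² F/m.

A = 8.84 cm² = 8.84×10⁻⁴ m².
C = κε₀A/d = 2.10 × 8.85×10⁻¹² × 8.84×10⁻⁴ / 6.53×10⁻⁴ = 2.52×10⁻¹¹ F.

C ≈ 25.2 pF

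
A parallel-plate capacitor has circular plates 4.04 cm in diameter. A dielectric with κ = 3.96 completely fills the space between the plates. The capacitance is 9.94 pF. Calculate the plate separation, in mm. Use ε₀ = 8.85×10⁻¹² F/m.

A = π(4.04/2 cm)² = 1.28×10⁻³ m².
d = κε₀A/C = 3.96 × 8.85×10⁻¹² × 1.28×10⁻³ / 9.94×10⁻¹² = 4.52×10⁻³ m.

d ≈ 4.52 mm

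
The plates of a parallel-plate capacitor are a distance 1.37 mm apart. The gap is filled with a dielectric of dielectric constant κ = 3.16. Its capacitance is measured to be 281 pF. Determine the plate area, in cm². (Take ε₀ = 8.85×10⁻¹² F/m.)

138 cm²

A = Cd/(κε₀) = 2.81×10⁻¹⁰ × 1.37×10⁻³ / (3.16 × 8.85×10⁻¹²) = 1.38×10⁻² m².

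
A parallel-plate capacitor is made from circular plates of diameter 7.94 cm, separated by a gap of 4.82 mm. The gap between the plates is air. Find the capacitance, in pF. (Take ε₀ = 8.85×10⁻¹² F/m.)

C ≈ 9.09 pF

A = π(7.94/2 cm)² = 4.95×10⁻³ m².
C = ε₀A/d = 8.85×10⁻¹² × 4.95×10⁻³ / 4.82×10⁻³ = 9.09×10⁻¹² F.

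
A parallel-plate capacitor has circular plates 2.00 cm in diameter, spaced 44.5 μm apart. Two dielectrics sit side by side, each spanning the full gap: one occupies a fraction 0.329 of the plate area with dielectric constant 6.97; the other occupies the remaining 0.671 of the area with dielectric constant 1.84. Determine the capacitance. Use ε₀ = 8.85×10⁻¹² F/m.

C ≈ 220 pF

A = π(2.00/2 cm)² = 3.14×10⁻⁴ m².
Side-by-side slabs ⇒ two capacitors in parallel, each spanning the full gap.
C₁ = κ₁ε₀A₁/d = 6.97 × 8.85×10⁻¹² × 1.03×10⁻⁴ / 4.45×10⁻⁵ = 1.43×10⁻¹⁰ F.
C₂ = κ₂ε₀A₂/d = 1.84 × 8.85×10⁻¹² × 2.11×10⁻⁴ / 4.45×10⁻⁵ = 7.71×10⁻¹¹ F.
C = C₁ + C₂ = 2.20×10⁻¹⁰ F.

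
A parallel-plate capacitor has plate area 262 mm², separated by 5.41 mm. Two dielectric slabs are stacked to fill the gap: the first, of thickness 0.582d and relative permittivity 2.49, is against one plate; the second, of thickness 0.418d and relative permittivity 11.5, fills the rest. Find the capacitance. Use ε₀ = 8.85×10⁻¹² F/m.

A = 262 mm² = 2.62×10⁻⁴ m².
Stacked slabs ⇒ two capacitors in series, each with the full plate area.
C₁ = κ₁ε₀A/d₁ = 2.49 × 8.85×10⁻¹² × 2.62×10⁻⁴ / 3.15×10⁻³ = 1.83×10⁻¹² F.
C₂ = κ₂ε₀A/d₂ = 11.5 × 8.85×10⁻¹² × 2.62×10⁻⁴ / 2.26×10⁻³ = 1.18×10⁻¹¹ F.
C = (1/C₁ + 1/C₂)⁻¹ = 1.59×10⁻¹² F.

1.59 pF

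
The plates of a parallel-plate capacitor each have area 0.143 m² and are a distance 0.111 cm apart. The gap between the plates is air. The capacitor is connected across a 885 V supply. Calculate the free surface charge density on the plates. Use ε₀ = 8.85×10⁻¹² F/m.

7.06 μC/m²

C = ε₀A/d = 8.85×10⁻¹² × 0.143 / 1.11×10⁻³ = 1.14×10⁻⁹ F.
σ = Q/A = CV/A = 1.14×10⁻⁹ × 885 / 0.143 = 7.06×10⁻⁶ C/m².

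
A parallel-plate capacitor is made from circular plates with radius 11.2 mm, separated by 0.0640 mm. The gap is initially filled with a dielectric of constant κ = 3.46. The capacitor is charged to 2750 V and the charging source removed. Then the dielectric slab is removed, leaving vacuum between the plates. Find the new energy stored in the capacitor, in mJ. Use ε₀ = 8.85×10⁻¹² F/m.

A = π(11.2 mm)² = 3.94×10⁻⁴ m².
Initially C₁ = κε₀A/d = 3.46 × 8.85×10⁻¹² × 3.94×10⁻⁴ / 6.40×10⁻⁵ = 1.89×10⁻¹⁰ F.
U₁ = 7.13×10⁻⁴ J.
Isolated ⇒ Q is held fixed. C₂ = 0.289 C₁ and U = Q²/(2C), so U₂/U₁ = C₁/C₂ = 3.46.
U₂ = 3.46 × 7.13×10⁻⁴ = 2.47×10⁻³ J.

2.47 mJ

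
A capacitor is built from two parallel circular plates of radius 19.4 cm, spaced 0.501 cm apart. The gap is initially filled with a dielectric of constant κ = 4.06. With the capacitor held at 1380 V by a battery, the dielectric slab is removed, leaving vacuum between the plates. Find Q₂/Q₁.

0.246

Battery connected ⇒ V is held fixed.
C₂ = 0.246 C₁ and Q = CV, so Q₂/Q₁ = C₂/C₁ = 0.246.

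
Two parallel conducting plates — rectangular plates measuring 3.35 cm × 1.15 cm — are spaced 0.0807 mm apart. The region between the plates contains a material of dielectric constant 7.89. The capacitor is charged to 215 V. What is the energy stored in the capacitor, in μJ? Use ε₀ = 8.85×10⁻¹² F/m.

A = 3.35 × 1.15 cm² = 3.85×10⁻⁴ m².
C = κε₀A/d = 7.89 × 8.85×10⁻¹² × 3.85×10⁻⁴ / 8.07×10⁻⁵ = 3.33×10⁻¹⁰ F.
U = ½CV² = ½ × 3.33×10⁻¹⁰ × (215)² = 7.70×10⁻⁶ J.

7.70 μJ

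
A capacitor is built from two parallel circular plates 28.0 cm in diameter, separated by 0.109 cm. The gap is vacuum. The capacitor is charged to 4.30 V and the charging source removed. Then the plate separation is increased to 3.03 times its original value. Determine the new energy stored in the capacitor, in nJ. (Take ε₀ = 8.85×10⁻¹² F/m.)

14.0 nJ

A = π(28.0/2 cm)² = 6.16×10⁻² m².
Initially C₁ = ε₀A/d = 8.85×10⁻¹² × 6.16×10⁻² / 1.09×10⁻³ = 5.00×10⁻¹⁰ F.
U₁ = 4.62×10⁻⁹ J.
Isolated ⇒ Q is held fixed. C₂ = 0.330 C₁ and U = Q²/(2C), so U₂/U₁ = C₁/C₂ = 3.03.
U₂ = 3.03 × 4.62×10⁻⁹ = 1.40×10⁻⁸ J.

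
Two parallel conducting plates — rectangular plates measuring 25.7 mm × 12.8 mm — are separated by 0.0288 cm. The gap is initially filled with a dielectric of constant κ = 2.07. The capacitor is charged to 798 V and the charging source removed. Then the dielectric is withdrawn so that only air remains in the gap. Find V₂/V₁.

Isolated ⇒ Q is held fixed.
C₂ = 0.483 C₁ and V = Q/C, so V₂/V₁ = C₁/C₂ = 2.07.

V₂/V₁ ≈ 2.07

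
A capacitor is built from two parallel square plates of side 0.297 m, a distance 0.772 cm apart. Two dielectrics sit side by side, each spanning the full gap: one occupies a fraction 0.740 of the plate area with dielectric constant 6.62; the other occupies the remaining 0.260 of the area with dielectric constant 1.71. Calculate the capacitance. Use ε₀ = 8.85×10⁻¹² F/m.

A = (0.297 m)² = 8.82×10⁻² m².
Side-by-side slabs ⇒ two capacitors in parallel, each spanning the full gap.
C₁ = κ₁ε₀A₁/d = 6.62 × 8.85×10⁻¹² × 6.53×10⁻² / 7.72×10⁻³ = 4.95×10⁻¹⁰ F.
C₂ = κ₂ε₀A₂/d = 1.71 × 8.85×10⁻¹² × 2.29×10⁻² / 7.72×10⁻³ = 4.50×10⁻¹¹ F.
C = C₁ + C₂ = 5.40×10⁻¹⁰ F.

C ≈ 0.540 nF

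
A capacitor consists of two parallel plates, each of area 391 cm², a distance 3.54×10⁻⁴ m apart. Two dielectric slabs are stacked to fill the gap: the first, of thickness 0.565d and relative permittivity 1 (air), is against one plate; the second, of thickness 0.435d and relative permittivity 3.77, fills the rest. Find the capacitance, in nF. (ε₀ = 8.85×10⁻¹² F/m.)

C ≈ 1.44 nF

A = 391 cm² = 3.91×10⁻² m².
Stacked slabs ⇒ two capacitors in series, each with the full plate area.
C₁ = κ₁ε₀A/d₁ = 1.00 × 8.85×10⁻¹² × 3.91×10⁻² / 2.00×10⁻⁴ = 1.73×10⁻⁹ F.
C₂ = κ₂ε₀A/d₂ = 3.77 × 8.85×10⁻¹² × 3.91×10⁻² / 1.54×10⁻⁴ = 8.47×10⁻⁹ F.
C = (1/C₁ + 1/C₂)⁻¹ = 1.44×10⁻⁹ F.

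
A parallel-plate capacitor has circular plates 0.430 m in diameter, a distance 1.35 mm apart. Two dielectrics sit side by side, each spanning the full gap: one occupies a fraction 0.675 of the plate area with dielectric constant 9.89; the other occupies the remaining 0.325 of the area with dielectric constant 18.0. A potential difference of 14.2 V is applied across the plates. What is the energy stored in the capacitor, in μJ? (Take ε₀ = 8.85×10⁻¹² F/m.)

A = π(0.430/2 m)² = 0.145 m².
Side-by-side slabs ⇒ two capacitors in parallel, each spanning the full gap.
C₁ = κ₁ε₀A₁/d = 9.89 × 8.85×10⁻¹² × 9.80×10⁻² / 1.35×10⁻³ = 6.36×10⁻⁹ F.
C₂ = κ₂ε₀A₂/d = 18.0 × 8.85×10⁻¹² × 4.72×10⁻² / 1.35×10⁻³ = 5.57×10⁻⁹ F.
C = C₁ + C₂ = 1.19×10⁻⁸ F.
U = ½CV² = ½ × 1.19×10⁻⁸ × (14.2)² = 1.20×10⁻⁶ J.

U ≈ 1.20 μJ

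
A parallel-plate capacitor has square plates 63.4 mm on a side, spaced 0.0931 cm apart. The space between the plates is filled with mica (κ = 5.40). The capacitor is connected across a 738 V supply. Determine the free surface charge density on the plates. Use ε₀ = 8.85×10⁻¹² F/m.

σ ≈ 37.9 μC/m²

A = (63.4 mm)² = 4.02×10⁻³ m².
C = κε₀A/d = 5.40 × 8.85×10⁻¹² × 4.02×10⁻³ / 9.31×10⁻⁴ = 2.06×10⁻¹⁰ F.
σ = Q/A = CV/A = 2.06×10⁻¹⁰ × 738 / 4.02×10⁻³ = 3.79×10⁻⁵ C/m².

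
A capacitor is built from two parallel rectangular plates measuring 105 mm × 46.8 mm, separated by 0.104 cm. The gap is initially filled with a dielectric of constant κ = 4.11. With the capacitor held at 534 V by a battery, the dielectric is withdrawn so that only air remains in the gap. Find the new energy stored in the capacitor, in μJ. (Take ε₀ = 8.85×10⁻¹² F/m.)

A = 105 × 46.8 mm² = 4.91×10⁻³ m².
Initially C₁ = κε₀A/d = 4.11 × 8.85×10⁻¹² × 4.91×10⁻³ / 1.04×10⁻³ = 1.72×10⁻¹⁰ F.
U₁ = 2.45×10⁻⁵ J.
Battery connected ⇒ V is held fixed. C₂ = 0.243 C₁ and U = ½CV², so U₂/U₁ = C₂/C₁ = 0.243.
U₂ = 0.243 × 2.45×10⁻⁵ = 5.96×10⁻⁶ J.

U ≈ 5.96 μJ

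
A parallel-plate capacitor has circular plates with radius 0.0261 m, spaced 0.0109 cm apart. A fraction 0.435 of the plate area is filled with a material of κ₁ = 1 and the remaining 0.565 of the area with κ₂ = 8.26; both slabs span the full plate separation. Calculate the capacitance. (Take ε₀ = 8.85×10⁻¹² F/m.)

A = π(0.0261 m)² = 2.14×10⁻³ m².
Side-by-side slabs ⇒ two capacitors in parallel, each spanning the full gap.
C₁ = κ₁ε₀A₁/d = 1.00 × 8.85×10⁻¹² × 9.31×10⁻⁴ / 1.09×10⁻⁴ = 7.56×10⁻¹¹ F.
C₂ = κ₂ε₀A₂/d = 8.26 × 8.85×10⁻¹² × 1.21×10⁻³ / 1.09×10⁻⁴ = 8.11×10⁻¹⁰ F.
C = C₁ + C₂ = 8.87×10⁻¹⁰ F.

0.887 nF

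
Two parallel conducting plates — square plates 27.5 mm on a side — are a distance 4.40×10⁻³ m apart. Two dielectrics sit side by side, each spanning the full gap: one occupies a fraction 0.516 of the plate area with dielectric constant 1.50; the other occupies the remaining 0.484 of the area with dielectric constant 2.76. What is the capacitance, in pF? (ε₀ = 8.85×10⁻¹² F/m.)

A = (27.5 mm)² = 7.56×10⁻⁴ m².
Side-by-side slabs ⇒ two capacitors in parallel, each spanning the full gap.
C₁ = κ₁ε₀A₁/d = 1.50 × 8.85×10⁻¹² × 3.90×10⁻⁴ / 4.40×10⁻³ = 1.18×10⁻¹² F.
C₂ = κ₂ε₀A₂/d = 2.76 × 8.85×10⁻¹² × 3.66×10⁻⁴ / 4.40×10⁻³ = 2.03×10⁻¹² F.
C = C₁ + C₂ = 3.21×10⁻¹² F.

3.21 pF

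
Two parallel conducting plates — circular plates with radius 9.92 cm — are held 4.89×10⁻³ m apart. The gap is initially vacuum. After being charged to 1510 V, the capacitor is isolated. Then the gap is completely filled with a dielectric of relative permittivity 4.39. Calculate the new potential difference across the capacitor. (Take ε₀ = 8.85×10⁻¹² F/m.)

A = π(9.92 cm)² = 3.09×10⁻² m².
Initially C₁ = ε₀A/d = 8.85×10⁻¹² × 3.09×10⁻² / 4.89×10⁻³ = 5.60×10⁻¹¹ F.
V₁ = 1.51×10³ V.
Isolated ⇒ Q is held fixed. C₂ = 4.39 C₁ and V = Q/C, so V₂/V₁ = C₁/C₂ = 0.228.
V₂ = 0.228 × 1.51×10³ = 3.44×10² V.

344 V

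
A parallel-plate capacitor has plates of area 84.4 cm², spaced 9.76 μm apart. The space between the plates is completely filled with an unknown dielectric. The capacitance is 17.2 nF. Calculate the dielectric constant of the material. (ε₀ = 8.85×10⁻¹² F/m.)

2.25

A = 84.4 cm² = 8.44×10⁻³ m².
κ = Cd/(ε₀A) = 1.72×10⁻⁸ × 9.76×10⁻⁶ / (8.85×10⁻¹² × 8.44×10⁻³) = 2.25.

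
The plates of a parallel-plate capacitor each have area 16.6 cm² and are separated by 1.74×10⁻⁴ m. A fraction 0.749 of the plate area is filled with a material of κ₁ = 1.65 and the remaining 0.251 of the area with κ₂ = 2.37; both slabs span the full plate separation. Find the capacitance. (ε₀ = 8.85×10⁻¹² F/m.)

155 pF

A = 16.6 cm² = 1.66×10⁻³ m².
Side-by-side slabs ⇒ two capacitors in parallel, each spanning the full gap.
C₁ = κ₁ε₀A₁/d = 1.65 × 8.85×10⁻¹² × 1.24×10⁻³ / 1.74×10⁻⁴ = 1.04×10⁻¹⁰ F.
C₂ = κ₂ε₀A₂/d = 2.37 × 8.85×10⁻¹² × 4.17×10⁻⁴ / 1.74×10⁻⁴ = 5.02×10⁻¹¹ F.
C = C₁ + C₂ = 1.55×10⁻¹⁰ F.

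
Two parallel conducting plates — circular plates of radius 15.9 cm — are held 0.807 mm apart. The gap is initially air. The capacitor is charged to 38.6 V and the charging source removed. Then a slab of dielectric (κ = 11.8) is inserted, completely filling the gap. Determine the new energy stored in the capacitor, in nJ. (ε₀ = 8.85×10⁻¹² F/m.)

U ≈ 55.0 nJ

A = π(15.9 cm)² = 7.94×10⁻² m².
Initially C₁ = ε₀A/d = 8.85×10⁻¹² × 7.94×10⁻² / 8.07×10⁻⁴ = 8.71×10⁻¹⁰ F.
U₁ = 6.49×10⁻⁷ J.
Isolated ⇒ Q is held fixed. C₂ = 11.8 C₁ and U = Q²/(2C), so U₂/U₁ = C₁/C₂ = 0.0847.
U₂ = 0.0847 × 6.49×10⁻⁷ = 5.50×10⁻⁸ J.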